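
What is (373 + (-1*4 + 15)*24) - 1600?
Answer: -963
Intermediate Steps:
(373 + (-1*4 + 15)*24) - 1600 = (373 + (-4 + 15)*24) - 1600 = (373 + 11*24) - 1600 = (373 + 264) - 1600 = 637 - 1600 = -963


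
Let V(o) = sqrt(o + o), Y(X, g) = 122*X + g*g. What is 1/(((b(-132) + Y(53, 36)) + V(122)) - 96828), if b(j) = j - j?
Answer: -44533/3966376056 - sqrt(61)/3966376056 ≈ -1.1230e-5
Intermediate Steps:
Y(X, g) = g**2 + 122*X (Y(X, g) = 122*X + g**2 = g**2 + 122*X)
V(o) = sqrt(2)*sqrt(o) (V(o) = sqrt(2*o) = sqrt(2)*sqrt(o))
b(j) = 0
1/(((b(-132) + Y(53, 36)) + V(122)) - 96828) = 1/(((0 + (36**2 + 122*53)) + sqrt(2)*sqrt(122)) - 96828) = 1/(((0 + (1296 + 6466)) + 2*sqrt(61)) - 96828) = 1/(((0 + 7762) + 2*sqrt(61)) - 96828) = 1/((7762 + 2*sqrt(61)) - 96828) = 1/(-89066 + 2*sqrt(61))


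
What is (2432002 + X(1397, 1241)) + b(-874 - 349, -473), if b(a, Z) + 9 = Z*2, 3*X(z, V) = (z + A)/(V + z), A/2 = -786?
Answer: 19239305783/7914 ≈ 2.4310e+6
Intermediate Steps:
A = -1572 (A = 2*(-786) = -1572)
X(z, V) = (-1572 + z)/(3*(V + z)) (X(z, V) = ((z - 1572)/(V + z))/3 = ((-1572 + z)/(V + z))/3 = (-1572 + z)/(3*(V + z)))
b(a, Z) = -9 + 2*Z (b(a, Z) = -9 + Z*2 = -9 + 2*Z)
(2432002 + X(1397, 1241)) + b(-874 - 349, -473) = (2432002 + (-524 + (⅓)*1397)/(1241 + 1397)) + (-9 + 2*(-473)) = (2432002 + (-524 + 1397/3)/2638) + (-9 - 946) = (2432002 + (1/2638)*(-175/3)) - 955 = (2432002 - 175/7914) - 955 = 19246863653/7914 - 955 = 19239305783/7914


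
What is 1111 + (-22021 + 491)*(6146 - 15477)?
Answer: 200897541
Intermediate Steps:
1111 + (-22021 + 491)*(6146 - 15477) = 1111 - 21530*(-9331) = 1111 + 200896430 = 200897541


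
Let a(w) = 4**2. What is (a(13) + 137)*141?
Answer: 21573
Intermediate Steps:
a(w) = 16
(a(13) + 137)*141 = (16 + 137)*141 = 153*141 = 21573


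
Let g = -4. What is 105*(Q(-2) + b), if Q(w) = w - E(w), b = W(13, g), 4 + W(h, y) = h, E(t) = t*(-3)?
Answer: 105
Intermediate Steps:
E(t) = -3*t
W(h, y) = -4 + h
b = 9 (b = -4 + 13 = 9)
Q(w) = 4*w (Q(w) = w - (-3)*w = w + 3*w = 4*w)
105*(Q(-2) + b) = 105*(4*(-2) + 9) = 105*(-8 + 9) = 105*1 = 105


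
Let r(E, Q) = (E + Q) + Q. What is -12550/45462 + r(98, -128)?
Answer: -3597773/22731 ≈ -158.28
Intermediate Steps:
r(E, Q) = E + 2*Q
-12550/45462 + r(98, -128) = -12550/45462 + (98 + 2*(-128)) = -12550*1/45462 + (98 - 256) = -6275/22731 - 158 = -3597773/22731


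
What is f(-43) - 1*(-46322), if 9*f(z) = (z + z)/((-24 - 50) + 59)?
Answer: 6253556/135 ≈ 46323.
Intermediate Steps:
f(z) = -2*z/135 (f(z) = ((z + z)/((-24 - 50) + 59))/9 = ((2*z)/(-74 + 59))/9 = ((2*z)/(-15))/9 = ((2*z)*(-1/15))/9 = (-2*z/15)/9 = -2*z/135)
f(-43) - 1*(-46322) = -2/135*(-43) - 1*(-46322) = 86/135 + 46322 = 6253556/135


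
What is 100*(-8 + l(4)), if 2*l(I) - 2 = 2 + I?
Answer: -400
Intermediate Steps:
l(I) = 2 + I/2 (l(I) = 1 + (2 + I)/2 = 1 + (1 + I/2) = 2 + I/2)
100*(-8 + l(4)) = 100*(-8 + (2 + (½)*4)) = 100*(-8 + (2 + 2)) = 100*(-8 + 4) = 100*(-4) = -400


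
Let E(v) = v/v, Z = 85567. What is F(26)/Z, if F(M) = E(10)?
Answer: 1/85567 ≈ 1.1687e-5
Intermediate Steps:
E(v) = 1
F(M) = 1
F(26)/Z = 1/85567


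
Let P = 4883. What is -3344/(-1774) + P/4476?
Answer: 11815093/3970212 ≈ 2.9759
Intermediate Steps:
-3344/(-1774) + P/4476 = -3344/(-1774) + 4883/4476 = -3344*(-1/1774) + 4883*(1/4476) = 1672/887 + 4883/4476 = 11815093/3970212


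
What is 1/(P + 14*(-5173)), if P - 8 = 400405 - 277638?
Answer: 1/50353 ≈ 1.9860e-5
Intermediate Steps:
P = 122775 (P = 8 + (400405 - 277638) = 8 + 122767 = 122775)
1/(P + 14*(-5173)) = 1/(122775 + 14*(-5173)) = 1/(122775 - 72422) = 1/50353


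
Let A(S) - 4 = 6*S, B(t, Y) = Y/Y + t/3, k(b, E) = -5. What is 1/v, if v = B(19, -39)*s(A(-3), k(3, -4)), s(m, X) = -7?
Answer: -3/154 ≈ -0.019481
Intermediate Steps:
B(t, Y) = 1 + t/3 (B(t, Y) = 1 + t*(⅓) = 1 + t/3)
A(S) = 4 + 6*S
v = -154/3 (v = (1 + (⅓)*19)*(-7) = (1 + 19/3)*(-7) = (22/3)*(-7) = -154/3 ≈ -51.333)
1/v = 1/(-154/3) = -3/154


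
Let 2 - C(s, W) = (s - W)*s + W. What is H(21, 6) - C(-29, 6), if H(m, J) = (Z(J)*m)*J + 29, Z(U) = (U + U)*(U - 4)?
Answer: 4072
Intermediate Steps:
Z(U) = 2*U*(-4 + U) (Z(U) = (2*U)*(-4 + U) = 2*U*(-4 + U))
H(m, J) = 29 + 2*m*J²*(-4 + J) (H(m, J) = ((2*J*(-4 + J))*m)*J + 29 = (2*J*m*(-4 + J))*J + 29 = 2*m*J²*(-4 + J) + 29 = 29 + 2*m*J²*(-4 + J))
C(s, W) = 2 - W - s*(s - W) (C(s, W) = 2 - ((s - W)*s + W) = 2 - (s*(s - W) + W) = 2 - (W + s*(s - W)) = 2 + (-W - s*(s - W)) = 2 - W - s*(s - W))
H(21, 6) - C(-29, 6) = (29 + 2*21*6²*(-4 + 6)) - (2 - 1*6 - 1*(-29)² + 6*(-29)) = (29 + 2*21*36*2) - (2 - 6 - 1*841 - 174) = (29 + 3024) - (2 - 6 - 841 - 174) = 3053 - 1*(-1019) = 3053 + 1019 = 4072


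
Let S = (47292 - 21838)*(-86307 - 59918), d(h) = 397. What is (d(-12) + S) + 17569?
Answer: -3721993184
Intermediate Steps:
S = -3722011150 (S = 25454*(-146225) = -3722011150)
(d(-12) + S) + 17569 = (397 - 3722011150) + 17569 = -3722010753 + 17569 = -3721993184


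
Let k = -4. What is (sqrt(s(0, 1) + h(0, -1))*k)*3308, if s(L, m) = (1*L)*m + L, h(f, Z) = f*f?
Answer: 0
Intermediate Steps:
h(f, Z) = f**2
s(L, m) = L + L*m (s(L, m) = L*m + L = L + L*m)
(sqrt(s(0, 1) + h(0, -1))*k)*3308 = (sqrt(0*(1 + 1) + 0**2)*(-4))*3308 = (sqrt(0*2 + 0)*(-4))*3308 = (sqrt(0 + 0)*(-4))*3308 = (sqrt(0)*(-4))*3308 = (0*(-4))*3308 = 0*3308 = 0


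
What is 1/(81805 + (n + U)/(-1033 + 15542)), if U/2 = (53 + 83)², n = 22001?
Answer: 1319/107906158 ≈ 1.2224e-5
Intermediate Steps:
U = 36992 (U = 2*(53 + 83)² = 2*136² = 2*18496 = 36992)
1/(81805 + (n + U)/(-1033 + 15542)) = 1/(81805 + (22001 + 36992)/(-1033 + 15542)) = 1/(81805 + 58993/14509) = 1/(81805 + 58993*(1/14509)) = 1/(81805 + 5363/1319) = 1/(107906158/1319) = 1319/107906158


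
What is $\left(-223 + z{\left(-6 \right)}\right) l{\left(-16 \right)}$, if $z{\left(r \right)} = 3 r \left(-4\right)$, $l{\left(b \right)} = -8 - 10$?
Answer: $2718$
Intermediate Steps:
$l{\left(b \right)} = -18$
$z{\left(r \right)} = - 12 r$
$\left(-223 + z{\left(-6 \right)}\right) l{\left(-16 \right)} = \left(-223 - -72\right) \left(-18\right) = \left(-223 + 72\right) \left(-18\right) = \left(-151\right) \left(-18\right) = 2718$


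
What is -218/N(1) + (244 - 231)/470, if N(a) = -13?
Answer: 102629/6110 ≈ 16.797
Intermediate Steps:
-218/N(1) + (244 - 231)/470 = -218/(-13) + (244 - 231)/470 = -218*(-1/13) + 13*(1/470) = 218/13 + 13/470 = 102629/6110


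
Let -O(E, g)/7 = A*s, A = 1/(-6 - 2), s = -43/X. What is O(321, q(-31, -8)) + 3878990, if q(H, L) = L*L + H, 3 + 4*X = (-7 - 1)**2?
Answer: 473236479/122 ≈ 3.8790e+6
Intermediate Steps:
X = 61/4 (X = -3/4 + (-7 - 1)**2/4 = -3/4 + (1/4)*(-8)**2 = -3/4 + (1/4)*64 = -3/4 + 16 = 61/4 ≈ 15.250)
s = -172/61 (s = -43/61/4 = -43*4/61 = -172/61 ≈ -2.8197)
A = -1/8 (A = 1/(-8) = -1/8 ≈ -0.12500)
q(H, L) = H + L**2 (q(H, L) = L**2 + H = H + L**2)
O(E, g) = -301/122 (O(E, g) = -(-7)*(-172)/(8*61) = -7*43/122 = -301/122)
O(321, q(-31, -8)) + 3878990 = -301/122 + 3878990 = 473236479/122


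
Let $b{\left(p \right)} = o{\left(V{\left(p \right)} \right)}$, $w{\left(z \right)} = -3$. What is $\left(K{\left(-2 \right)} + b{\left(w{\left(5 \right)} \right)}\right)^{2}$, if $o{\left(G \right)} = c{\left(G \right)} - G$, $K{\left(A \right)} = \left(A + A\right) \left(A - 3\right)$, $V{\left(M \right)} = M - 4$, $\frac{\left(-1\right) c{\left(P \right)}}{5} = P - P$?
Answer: $729$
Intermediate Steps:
$c{\left(P \right)} = 0$ ($c{\left(P \right)} = - 5 \left(P - P\right) = \left(-5\right) 0 = 0$)
$V{\left(M \right)} = -4 + M$
$K{\left(A \right)} = 2 A \left(-3 + A\right)$
$o{\left(G \right)} = - G$ ($o{\left(G \right)} = 0 - G = - G$)
$b{\left(p \right)} = 4 - p$ ($b{\left(p \right)} = - (-4 + p) = 4 - p$)
$\left(K{\left(-2 \right)} + b{\left(w{\left(5 \right)} \right)}\right)^{2} = \left(2 \left(-2\right) \left(-3 - 2\right) + \left(4 - -3\right)\right)^{2} = \left(2 \left(-2\right) \left(-5\right) + \left(4 + 3\right)\right)^{2} = \left(20 + 7\right)^{2} = 27^{2} = 729$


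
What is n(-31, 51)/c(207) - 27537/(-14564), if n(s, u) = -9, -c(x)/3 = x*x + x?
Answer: 98806397/52255632 ≈ 1.8908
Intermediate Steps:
c(x) = -3*x - 3*x² (c(x) = -3*(x*x + x) = -3*(x² + x) = -3*(x + x²) = -3*x - 3*x²)
n(-31, 51)/c(207) - 27537/(-14564) = -9*(-1/(621*(1 + 207))) - 27537/(-14564) = -9/((-3*207*208)) - 27537*(-1/14564) = -9/(-129168) + 27537/14564 = -9*(-1/129168) + 27537/14564 = 1/14352 + 27537/14564 = 98806397/52255632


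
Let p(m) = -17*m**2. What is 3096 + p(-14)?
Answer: -236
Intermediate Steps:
3096 + p(-14) = 3096 - 17*(-14)**2 = 3096 - 17*196 = 3096 - 3332 = -236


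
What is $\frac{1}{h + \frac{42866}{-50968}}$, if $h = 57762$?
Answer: $\frac{25484}{1471985375} \approx 1.7313 \cdot 10^{-5}$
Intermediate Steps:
$\frac{1}{h + \frac{42866}{-50968}} = \frac{1}{57762 + \frac{42866}{-50968}} = \frac{1}{57762 + 42866 \left(- \frac{1}{50968}\right)} = \frac{1}{57762 - \frac{21433}{25484}} = \frac{1}{\frac{1471985375}{25484}} = \frac{25484}{1471985375}$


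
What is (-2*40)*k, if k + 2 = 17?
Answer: -1200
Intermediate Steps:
k = 15 (k = -2 + 17 = 15)
(-2*40)*k = -2*40*15 = -80*15 = -1200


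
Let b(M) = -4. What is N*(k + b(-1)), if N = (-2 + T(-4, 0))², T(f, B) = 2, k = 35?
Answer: 0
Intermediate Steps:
N = 0 (N = (-2 + 2)² = 0² = 0)
N*(k + b(-1)) = 0*(35 - 4) = 0*31 = 0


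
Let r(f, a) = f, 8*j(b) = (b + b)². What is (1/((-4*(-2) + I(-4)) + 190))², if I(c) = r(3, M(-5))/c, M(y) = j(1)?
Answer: 16/622521 ≈ 2.5702e-5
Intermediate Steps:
j(b) = b²/2 (j(b) = (b + b)²/8 = (2*b)²/8 = (4*b²)/8 = b²/2)
M(y) = ½ (M(y) = (½)*1² = (½)*1 = ½)
I(c) = 3/c
(1/((-4*(-2) + I(-4)) + 190))² = (1/((-4*(-2) + 3/(-4)) + 190))² = (1/((8 + 3*(-¼)) + 190))² = (1/((8 - ¾) + 190))² = (1/(29/4 + 190))² = (1/(789/4))² = (4/789)² = 16/622521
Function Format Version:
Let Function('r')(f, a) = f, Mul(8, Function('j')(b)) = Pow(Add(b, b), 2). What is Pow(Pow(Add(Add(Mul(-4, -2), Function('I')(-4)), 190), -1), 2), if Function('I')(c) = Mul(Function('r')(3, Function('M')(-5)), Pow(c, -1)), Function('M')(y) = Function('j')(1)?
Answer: Rational(16, 622521) ≈ 2.5702e-5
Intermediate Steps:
Function('j')(b) = Mul(Rational(1, 2), Pow(b, 2)) (Function('j')(b) = Mul(Rational(1, 8), Pow(Add(b, b), 2)) = Mul(Rational(1, 8), Pow(Mul(2, b), 2)) = Mul(Rational(1, 8), Mul(4, Pow(b, 2))) = Mul(Rational(1, 2), Pow(b, 2)))
Function('M')(y) = Rational(1, 2) (Function('M')(y) = Mul(Rational(1, 2), Pow(1, 2)) = Mul(Rational(1, 2), 1) = Rational(1, 2))
Function('I')(c) = Mul(3, Pow(c, -1))
Pow(Pow(Add(Add(Mul(-4, -2), Function('I')(-4)), 190), -1), 2) = Pow(Pow(Add(Add(Mul(-4, -2), Mul(3, Pow(-4, -1))), 190), -1), 2) = Pow(Pow(Add(Add(8, Mul(3, Rational(-1, 4))), 190), -1), 2) = Pow(Pow(Add(Add(8, Rational(-3, 4)), 190), -1), 2) = Pow(Pow(Add(Rational(29, 4), 190), -1), 2) = Pow(Pow(Rational(789, 4), -1), 2) = Pow(Rational(4, 789), 2) = Rational(16, 622521)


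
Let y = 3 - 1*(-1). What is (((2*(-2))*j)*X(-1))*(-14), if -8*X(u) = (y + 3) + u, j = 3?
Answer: -126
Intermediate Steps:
y = 4 (y = 3 + 1 = 4)
X(u) = -7/8 - u/8 (X(u) = -((4 + 3) + u)/8 = -(7 + u)/8 = -7/8 - u/8)
(((2*(-2))*j)*X(-1))*(-14) = (((2*(-2))*3)*(-7/8 - ⅛*(-1)))*(-14) = ((-4*3)*(-7/8 + ⅛))*(-14) = -12*(-¾)*(-14) = 9*(-14) = -126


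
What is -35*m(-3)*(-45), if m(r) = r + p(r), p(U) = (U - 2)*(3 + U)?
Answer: -4725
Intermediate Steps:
p(U) = (-2 + U)*(3 + U)
m(r) = -6 + r² + 2*r (m(r) = r + (-6 + r + r²) = -6 + r² + 2*r)
-35*m(-3)*(-45) = -35*(-6 + (-3)² + 2*(-3))*(-45) = -35*(-6 + 9 - 6)*(-45) = -35*(-3)*(-45) = 105*(-45) = -4725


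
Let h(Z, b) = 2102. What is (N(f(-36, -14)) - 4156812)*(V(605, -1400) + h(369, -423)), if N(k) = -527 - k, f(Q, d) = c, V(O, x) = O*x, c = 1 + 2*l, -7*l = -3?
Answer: 24587702828628/7 ≈ 3.5125e+12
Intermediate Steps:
l = 3/7 (l = -⅐*(-3) = 3/7 ≈ 0.42857)
c = 13/7 (c = 1 + 2*(3/7) = 1 + 6/7 = 13/7 ≈ 1.8571)
f(Q, d) = 13/7
(N(f(-36, -14)) - 4156812)*(V(605, -1400) + h(369, -423)) = ((-527 - 1*13/7) - 4156812)*(605*(-1400) + 2102) = ((-527 - 13/7) - 4156812)*(-847000 + 2102) = (-3702/7 - 4156812)*(-844898) = -29101386/7*(-844898) = 24587702828628/7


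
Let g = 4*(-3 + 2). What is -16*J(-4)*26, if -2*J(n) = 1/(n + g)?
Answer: -26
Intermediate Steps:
g = -4 (g = 4*(-1) = -4)
J(n) = -1/(2*(-4 + n)) (J(n) = -1/(2*(n - 4)) = -1/(2*(-4 + n)))
-16*J(-4)*26 = -(-16)/(-8 + 2*(-4))*26 = -(-16)/(-8 - 8)*26 = -(-16)/(-16)*26 = -(-16)*(-1)/16*26 = -16*1/16*26 = -1*26 = -26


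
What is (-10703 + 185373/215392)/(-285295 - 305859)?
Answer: 2305155203/127329842368 ≈ 0.018104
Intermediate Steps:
(-10703 + 185373/215392)/(-285295 - 305859) = (-10703 + 185373*(1/215392))/(-591154) = (-10703 + 185373/215392)*(-1/591154) = -2305155203/215392*(-1/591154) = 2305155203/127329842368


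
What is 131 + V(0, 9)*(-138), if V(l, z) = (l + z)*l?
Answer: 131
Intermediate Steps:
V(l, z) = l*(l + z)
131 + V(0, 9)*(-138) = 131 + (0*(0 + 9))*(-138) = 131 + (0*9)*(-138) = 131 + 0*(-138) = 131 + 0 = 131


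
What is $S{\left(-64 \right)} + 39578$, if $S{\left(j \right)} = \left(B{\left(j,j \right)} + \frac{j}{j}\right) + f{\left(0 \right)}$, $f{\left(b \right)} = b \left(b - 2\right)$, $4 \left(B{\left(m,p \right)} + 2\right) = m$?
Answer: $39561$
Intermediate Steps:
$B{\left(m,p \right)} = -2 + \frac{m}{4}$
$f{\left(b \right)} = b \left(-2 + b\right)$
$S{\left(j \right)} = -1 + \frac{j}{4}$ ($S{\left(j \right)} = \left(\left(-2 + \frac{j}{4}\right) + \frac{j}{j}\right) + 0 \left(-2 + 0\right) = \left(\left(-2 + \frac{j}{4}\right) + 1\right) + 0 \left(-2\right) = \left(-1 + \frac{j}{4}\right) + 0 = -1 + \frac{j}{4}$)
$S{\left(-64 \right)} + 39578 = \left(-1 + \frac{1}{4} \left(-64\right)\right) + 39578 = \left(-1 - 16\right) + 39578 = -17 + 39578 = 39561$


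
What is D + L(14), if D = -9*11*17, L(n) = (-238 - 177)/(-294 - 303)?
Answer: -1004336/597 ≈ -1682.3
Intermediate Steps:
L(n) = 415/597 (L(n) = -415/(-597) = -415*(-1/597) = 415/597)
D = -1683 (D = -99*17 = -1683)
D + L(14) = -1683 + 415/597 = -1004336/597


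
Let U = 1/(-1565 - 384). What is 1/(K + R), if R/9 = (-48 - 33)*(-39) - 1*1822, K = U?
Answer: 1949/23452316 ≈ 8.3105e-5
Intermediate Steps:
U = -1/1949 (U = 1/(-1949) = -1/1949 ≈ -0.00051308)
K = -1/1949 ≈ -0.00051308
R = 12033 (R = 9*((-48 - 33)*(-39) - 1*1822) = 9*(-81*(-39) - 1822) = 9*(3159 - 1822) = 9*1337 = 12033)
1/(K + R) = 1/(-1/1949 + 12033) = 1/(23452316/1949) = 1949/23452316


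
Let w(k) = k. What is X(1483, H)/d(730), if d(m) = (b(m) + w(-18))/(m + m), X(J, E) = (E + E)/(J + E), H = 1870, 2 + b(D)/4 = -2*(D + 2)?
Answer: -160600/580069 ≈ -0.27686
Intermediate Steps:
b(D) = -24 - 8*D (b(D) = -8 + 4*(-2*(D + 2)) = -8 + 4*(-2*(2 + D)) = -8 + 4*(-4 - 2*D) = -8 + (-16 - 8*D) = -24 - 8*D)
X(J, E) = 2*E/(E + J) (X(J, E) = (2*E)/(E + J) = 2*E/(E + J))
d(m) = (-42 - 8*m)/(2*m) (d(m) = ((-24 - 8*m) - 18)/(m + m) = (-42 - 8*m)/((2*m)) = (-42 - 8*m)*(1/(2*m)) = (-42 - 8*m)/(2*m))
X(1483, H)/d(730) = (2*1870/(1870 + 1483))/(-4 - 21/730) = (2*1870/3353)/(-4 - 21*1/730) = (2*1870*(1/3353))/(-4 - 21/730) = 3740/(3353*(-2941/730)) = (3740/3353)*(-730/2941) = -160600/580069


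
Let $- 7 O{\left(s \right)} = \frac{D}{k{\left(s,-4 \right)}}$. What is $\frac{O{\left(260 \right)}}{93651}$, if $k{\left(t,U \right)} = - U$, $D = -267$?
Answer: $\frac{89}{874076} \approx 0.00010182$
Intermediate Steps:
$O{\left(s \right)} = \frac{267}{28}$ ($O{\left(s \right)} = - \frac{\left(-267\right) \frac{1}{\left(-1\right) \left(-4\right)}}{7} = - \frac{\left(-267\right) \frac{1}{4}}{7} = \left(- \frac{1}{7}\right) \left(- \frac{267}{4}\right) = \frac{267}{28}$)
$\frac{O{\left(260 \right)}}{93651} = \frac{267}{28 \cdot 93651} = \frac{267}{28} \cdot \frac{1}{93651} = \frac{89}{874076}$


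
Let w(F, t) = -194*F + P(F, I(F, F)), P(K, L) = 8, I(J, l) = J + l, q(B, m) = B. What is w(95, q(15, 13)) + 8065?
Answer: -10357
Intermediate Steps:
w(F, t) = 8 - 194*F (w(F, t) = -194*F + 8 = 8 - 194*F)
w(95, q(15, 13)) + 8065 = (8 - 194*95) + 8065 = (8 - 18430) + 8065 = -18422 + 8065 = -10357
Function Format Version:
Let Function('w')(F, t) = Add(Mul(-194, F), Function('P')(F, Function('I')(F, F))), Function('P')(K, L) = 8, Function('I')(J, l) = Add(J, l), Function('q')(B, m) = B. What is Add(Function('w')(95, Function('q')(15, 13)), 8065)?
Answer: -10357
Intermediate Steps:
Function('w')(F, t) = Add(8, Mul(-194, F)) (Function('w')(F, t) = Add(Mul(-194, F), 8) = Add(8, Mul(-194, F)))
Add(Function('w')(95, Function('q')(15, 13)), 8065) = Add(Add(8, Mul(-194, 95)), 8065) = Add(Add(8, -18430), 8065) = Add(-18422, 8065) = -10357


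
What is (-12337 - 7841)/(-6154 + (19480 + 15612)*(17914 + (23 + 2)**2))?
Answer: -10089/325282217 ≈ -3.1016e-5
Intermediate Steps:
(-12337 - 7841)/(-6154 + (19480 + 15612)*(17914 + (23 + 2)**2)) = -20178/(-6154 + 35092*(17914 + 25**2)) = -20178/(-6154 + 35092*(17914 + 625)) = -20178/(-6154 + 35092*18539) = -20178/(-6154 + 650570588) = -20178/650564434 = -20178*1/650564434 = -10089/325282217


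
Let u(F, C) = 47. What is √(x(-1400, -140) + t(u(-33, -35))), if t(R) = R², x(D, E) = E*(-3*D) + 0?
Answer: I*√585791 ≈ 765.37*I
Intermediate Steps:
x(D, E) = -3*D*E (x(D, E) = -3*D*E + 0 = -3*D*E)
√(x(-1400, -140) + t(u(-33, -35))) = √(-3*(-1400)*(-140) + 47²) = √(-588000 + 2209) = √(-585791) = I*√585791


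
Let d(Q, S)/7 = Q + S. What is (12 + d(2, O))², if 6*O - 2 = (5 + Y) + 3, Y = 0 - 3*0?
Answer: 12769/9 ≈ 1418.8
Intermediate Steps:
Y = 0 (Y = 0 + 0 = 0)
O = 5/3 (O = ⅓ + ((5 + 0) + 3)/6 = ⅓ + (5 + 3)/6 = ⅓ + (⅙)*8 = ⅓ + 4/3 = 5/3 ≈ 1.6667)
d(Q, S) = 7*Q + 7*S (d(Q, S) = 7*(Q + S) = 7*Q + 7*S)
(12 + d(2, O))² = (12 + (7*2 + 7*(5/3)))² = (12 + (14 + 35/3))² = (12 + 77/3)² = (113/3)² = 12769/9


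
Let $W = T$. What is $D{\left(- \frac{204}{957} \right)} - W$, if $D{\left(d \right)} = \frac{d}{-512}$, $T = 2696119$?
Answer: $- \frac{110087930991}{40832} \approx -2.6961 \cdot 10^{6}$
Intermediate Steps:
$W = 2696119$
$D{\left(d \right)} = - \frac{d}{512}$ ($D{\left(d \right)} = d \left(- \frac{1}{512}\right) = - \frac{d}{512}$)
$D{\left(- \frac{204}{957} \right)} - W = - \frac{\left(-204\right) \frac{1}{957}}{512} - 2696119 = \left(- \frac{1}{512}\right) \left(- \frac{68}{319}\right) - 2696119 = \frac{17}{40832} - 2696119 = - \frac{110087930991}{40832}$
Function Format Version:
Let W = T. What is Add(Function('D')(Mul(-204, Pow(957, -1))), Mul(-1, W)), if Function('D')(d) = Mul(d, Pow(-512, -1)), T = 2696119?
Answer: Rational(-110087930991, 40832) ≈ -2.6961e+6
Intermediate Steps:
W = 2696119
Function('D')(d) = Mul(Rational(-1, 512), d) (Function('D')(d) = Mul(d, Rational(-1, 512)) = Mul(Rational(-1, 512), d))
Add(Function('D')(Mul(-204, Pow(957, -1))), Mul(-1, W)) = Add(Mul(Rational(-1, 512), Mul(-204, Pow(957, -1))), Mul(-1, 2696119)) = Add(Mul(Rational(-1, 512), Mul(-204, Rational(1, 957))), -2696119) = Add(Mul(Rational(-1, 512), Rational(-68, 319)), -2696119) = Add(Rational(17, 40832), -2696119) = Rational(-110087930991, 40832)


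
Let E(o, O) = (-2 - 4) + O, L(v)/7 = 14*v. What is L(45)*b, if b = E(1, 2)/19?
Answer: -17640/19 ≈ -928.42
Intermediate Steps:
L(v) = 98*v (L(v) = 7*(14*v) = 98*v)
E(o, O) = -6 + O
b = -4/19 (b = (-6 + 2)/19 = -4*1/19 = -4/19 ≈ -0.21053)
L(45)*b = (98*45)*(-4/19) = 4410*(-4/19) = -17640/19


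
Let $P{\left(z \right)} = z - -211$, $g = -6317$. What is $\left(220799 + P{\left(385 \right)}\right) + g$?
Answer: $215078$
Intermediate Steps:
$P{\left(z \right)} = 211 + z$ ($P{\left(z \right)} = z + 211 = 211 + z$)
$\left(220799 + P{\left(385 \right)}\right) + g = \left(220799 + \left(211 + 385\right)\right) - 6317 = \left(220799 + 596\right) - 6317 = 221395 - 6317 = 215078$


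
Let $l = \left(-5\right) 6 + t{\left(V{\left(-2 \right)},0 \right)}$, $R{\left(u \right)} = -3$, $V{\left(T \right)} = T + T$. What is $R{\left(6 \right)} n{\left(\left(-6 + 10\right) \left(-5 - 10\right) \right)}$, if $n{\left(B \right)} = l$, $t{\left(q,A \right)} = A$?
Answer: $90$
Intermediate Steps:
$V{\left(T \right)} = 2 T$
$l = -30$ ($l = \left(-5\right) 6 + 0 = -30 + 0 = -30$)
$n{\left(B \right)} = -30$
$R{\left(6 \right)} n{\left(\left(-6 + 10\right) \left(-5 - 10\right) \right)} = \left(-3\right) \left(-30\right) = 90$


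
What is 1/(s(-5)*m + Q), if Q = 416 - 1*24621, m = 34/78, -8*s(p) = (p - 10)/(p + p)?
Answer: -208/5034657 ≈ -4.1314e-5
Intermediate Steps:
s(p) = -(-10 + p)/(16*p) (s(p) = -(p - 10)/(8*(p + p)) = -(-10 + p)/(8*(2*p)) = -(-10 + p)*1/(2*p)/8 = -(-10 + p)/(16*p))
m = 17/39 (m = 34*(1/78) = 17/39 ≈ 0.43590)
Q = -24205 (Q = 416 - 24621 = -24205)
1/(s(-5)*m + Q) = 1/(((1/16)*(10 - 1*(-5))/(-5))*(17/39) - 24205) = 1/(((1/16)*(-⅕)*(10 + 5))*(17/39) - 24205) = 1/(((1/16)*(-⅕)*15)*(17/39) - 24205) = 1/(-3/16*17/39 - 24205) = 1/(-17/208 - 24205) = 1/(-5034657/208) = -208/5034657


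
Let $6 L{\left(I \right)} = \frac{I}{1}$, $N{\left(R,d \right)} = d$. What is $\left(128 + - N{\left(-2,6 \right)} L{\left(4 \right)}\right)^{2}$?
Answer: $15376$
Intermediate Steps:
$L{\left(I \right)} = \frac{I}{6}$ ($L{\left(I \right)} = \frac{I 1^{-1}}{6} = \frac{I 1}{6} = \frac{I}{6}$)
$\left(128 + - N{\left(-2,6 \right)} L{\left(4 \right)}\right)^{2} = \left(128 + \left(-1\right) 6 \cdot \frac{1}{6} \cdot 4\right)^{2} = \left(128 - 4\right)^{2} = 124^{2} = 15376$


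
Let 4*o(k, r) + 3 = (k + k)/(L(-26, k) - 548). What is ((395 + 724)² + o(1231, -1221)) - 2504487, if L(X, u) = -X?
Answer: -653715179/522 ≈ -1.2523e+6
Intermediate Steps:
o(k, r) = -¾ - k/1044 (o(k, r) = -¾ + ((k + k)/(-1*(-26) - 548))/4 = -¾ + ((2*k)/(26 - 548))/4 = -¾ + ((2*k)/(-522))/4 = -¾ + ((2*k)*(-1/522))/4 = -¾ + (-k/261)/4 = -¾ - k/1044)
((395 + 724)² + o(1231, -1221)) - 2504487 = ((395 + 724)² + (-¾ - 1/1044*1231)) - 2504487 = (1119² + (-¾ - 1231/1044)) - 2504487 = (1252161 - 1007/522) - 2504487 = 653627035/522 - 2504487 = -653715179/522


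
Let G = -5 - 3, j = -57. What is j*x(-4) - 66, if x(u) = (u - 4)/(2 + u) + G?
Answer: 162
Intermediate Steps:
G = -8
x(u) = -8 + (-4 + u)/(2 + u) (x(u) = (u - 4)/(2 + u) - 8 = (-4 + u)/(2 + u) - 8 = -8 + (-4 + u)/(2 + u))
j*x(-4) - 66 = -57*(-20 - 7*(-4))/(2 - 4) - 66 = -57*(-20 + 28)/(-2) - 66 = -(-57)*8/2 - 66 = -57*(-4) - 66 = 228 - 66 = 162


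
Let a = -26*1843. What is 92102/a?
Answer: -46051/23959 ≈ -1.9221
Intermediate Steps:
a = -47918
92102/a = 92102/(-47918) = 92102*(-1/47918) = -46051/23959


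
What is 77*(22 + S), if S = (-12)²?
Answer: 12782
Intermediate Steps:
S = 144
77*(22 + S) = 77*(22 + 144) = 77*166 = 12782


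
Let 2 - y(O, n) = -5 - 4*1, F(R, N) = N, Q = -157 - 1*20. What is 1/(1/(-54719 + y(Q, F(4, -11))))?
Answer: -54708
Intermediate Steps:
Q = -177 (Q = -157 - 20 = -177)
y(O, n) = 11 (y(O, n) = 2 - (-5 - 4*1) = 2 - (-5 - 4) = 2 - 1*(-9) = 2 + 9 = 11)
1/(1/(-54719 + y(Q, F(4, -11)))) = 1/(1/(-54719 + 11)) = 1/(1/(-54708)) = 1/(-1/54708) = -54708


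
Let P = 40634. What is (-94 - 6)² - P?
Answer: -30634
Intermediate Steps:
(-94 - 6)² - P = (-94 - 6)² - 1*40634 = (-100)² - 40634 = 10000 - 40634 = -30634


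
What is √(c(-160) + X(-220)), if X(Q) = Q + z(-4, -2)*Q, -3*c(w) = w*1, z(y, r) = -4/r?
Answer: 2*I*√1365/3 ≈ 24.631*I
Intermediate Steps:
c(w) = -w/3
X(Q) = 3*Q (X(Q) = Q + (-4/(-2))*Q = Q + (-4*(-½))*Q = Q + 2*Q = 3*Q)
√(c(-160) + X(-220)) = √(-⅓*(-160) + 3*(-220)) = √(160/3 - 660) = √(-1820/3) = 2*I*√1365/3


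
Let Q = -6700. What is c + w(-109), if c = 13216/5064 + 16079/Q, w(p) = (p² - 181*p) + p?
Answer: 133599781493/4241100 ≈ 31501.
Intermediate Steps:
w(p) = p² - 180*p
c = 890393/4241100 (c = 13216/5064 + 16079/(-6700) = 13216*(1/5064) + 16079*(-1/6700) = 1652/633 - 16079/6700 = 890393/4241100 ≈ 0.20994)
c + w(-109) = 890393/4241100 - 109*(-180 - 109) = 890393/4241100 - 109*(-289) = 890393/4241100 + 31501 = 133599781493/4241100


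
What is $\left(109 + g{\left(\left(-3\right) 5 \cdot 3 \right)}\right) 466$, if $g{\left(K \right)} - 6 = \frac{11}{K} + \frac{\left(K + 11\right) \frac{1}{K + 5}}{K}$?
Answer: $\frac{8020093}{150} \approx 53467.0$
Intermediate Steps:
$g{\left(K \right)} = 6 + \frac{11}{K} + \frac{11 + K}{K \left(5 + K\right)}$ ($g{\left(K \right)} = 6 + \left(\frac{11}{K} + \frac{\left(K + 11\right) \frac{1}{K + 5}}{K}\right) = 6 + \left(\frac{11}{K} + \frac{\left(11 + K\right) \frac{1}{5 + K}}{K}\right) = 6 + \left(\frac{11}{K} + \frac{\frac{1}{5 + K} \left(11 + K\right)}{K}\right) = 6 + \left(\frac{11}{K} + \frac{11 + K}{K \left(5 + K\right)}\right) = 6 + \frac{11}{K} + \frac{11 + K}{K \left(5 + K\right)}$)
$\left(109 + g{\left(\left(-3\right) 5 \cdot 3 \right)}\right) 466 = \left(109 + \frac{6 \left(11 + \left(\left(-3\right) 5 \cdot 3\right)^{2} + 7 \left(-3\right) 5 \cdot 3\right)}{\left(-3\right) 5 \cdot 3 \left(5 + \left(-3\right) 5 \cdot 3\right)}\right) 466 = \left(109 + \frac{6 \left(11 + \left(\left(-15\right) 3\right)^{2} + 7 \left(\left(-15\right) 3\right)\right)}{\left(-15\right) 3 \left(5 - 45\right)}\right) 466 = \left(109 + \frac{6 \left(11 + \left(-45\right)^{2} + 7 \left(-45\right)\right)}{\left(-45\right) \left(5 - 45\right)}\right) 466 = \left(109 + 6 \left(- \frac{1}{45}\right) \frac{1}{-40} \left(11 + 2025 - 315\right)\right) 466 = \left(109 + 6 \left(- \frac{1}{45}\right) \left(- \frac{1}{40}\right) 1721\right) 466 = \left(109 + \frac{1721}{300}\right) 466 = \frac{34421}{300} \cdot 466 = \frac{8020093}{150}$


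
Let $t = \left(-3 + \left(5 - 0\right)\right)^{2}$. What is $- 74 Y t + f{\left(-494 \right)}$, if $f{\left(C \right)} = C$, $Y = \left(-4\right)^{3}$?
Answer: $18450$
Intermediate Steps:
$Y = -64$
$t = 4$ ($t = \left(-3 + \left(5 + 0\right)\right)^{2} = \left(-3 + 5\right)^{2} = 2^{2} = 4$)
$- 74 Y t + f{\left(-494 \right)} = \left(-74\right) \left(-64\right) 4 - 494 = 4736 \cdot 4 - 494 = 18944 - 494 = 18450$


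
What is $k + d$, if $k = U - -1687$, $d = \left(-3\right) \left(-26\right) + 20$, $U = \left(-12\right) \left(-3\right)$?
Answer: $1821$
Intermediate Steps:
$U = 36$
$d = 98$ ($d = 78 + 20 = 98$)
$k = 1723$ ($k = 36 - -1687 = 36 + 1687 = 1723$)
$k + d = 1723 + 98 = 1821$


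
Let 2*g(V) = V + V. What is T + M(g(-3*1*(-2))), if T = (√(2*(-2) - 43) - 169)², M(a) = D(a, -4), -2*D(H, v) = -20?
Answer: 28524 - 338*I*√47 ≈ 28524.0 - 2317.2*I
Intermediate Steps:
g(V) = V (g(V) = (V + V)/2 = (2*V)/2 = V)
D(H, v) = 10 (D(H, v) = -½*(-20) = 10)
M(a) = 10
T = (-169 + I*√47)² (T = (√(-4 - 43) - 169)² = (√(-47) - 169)² = (I*√47 - 169)² = (-169 + I*√47)² ≈ 28514.0 - 2317.2*I)
T + M(g(-3*1*(-2))) = (169 - I*√47)² + 10 = 10 + (169 - I*√47)²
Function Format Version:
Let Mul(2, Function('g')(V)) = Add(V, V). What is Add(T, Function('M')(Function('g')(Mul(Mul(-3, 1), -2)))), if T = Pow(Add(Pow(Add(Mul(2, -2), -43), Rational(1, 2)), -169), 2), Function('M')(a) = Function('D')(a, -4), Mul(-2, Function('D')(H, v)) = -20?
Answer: Add(28524, Mul(-338, I, Pow(47, Rational(1, 2)))) ≈ Add(28524., Mul(-2317.2, I))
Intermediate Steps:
Function('g')(V) = V (Function('g')(V) = Mul(Rational(1, 2), Add(V, V)) = Mul(Rational(1, 2), Mul(2, V)) = V)
Function('D')(H, v) = 10 (Function('D')(H, v) = Mul(Rational(-1, 2), -20) = 10)
Function('M')(a) = 10
T = Pow(Add(-169, Mul(I, Pow(47, Rational(1, 2)))), 2) (T = Pow(Add(Pow(Add(-4, -43), Rational(1, 2)), -169), 2) = Pow(Add(Pow(-47, Rational(1, 2)), -169), 2) = Pow(Add(Mul(I, Pow(47, Rational(1, 2))), -169), 2) = Pow(Add(-169, Mul(I, Pow(47, Rational(1, 2)))), 2) ≈ Add(28514., Mul(-2317.2, I)))
Add(T, Function('M')(Function('g')(Mul(Mul(-3, 1), -2)))) = Add(Pow(Add(169, Mul(-1, I, Pow(47, Rational(1, 2)))), 2), 10) = Add(10, Pow(Add(169, Mul(-1, I, Pow(47, Rational(1, 2)))), 2))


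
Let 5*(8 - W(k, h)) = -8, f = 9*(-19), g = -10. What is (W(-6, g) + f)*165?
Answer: -26631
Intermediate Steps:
f = -171
W(k, h) = 48/5 (W(k, h) = 8 - 1/5*(-8) = 8 + 8/5 = 48/5)
(W(-6, g) + f)*165 = (48/5 - 171)*165 = -807/5*165 = -26631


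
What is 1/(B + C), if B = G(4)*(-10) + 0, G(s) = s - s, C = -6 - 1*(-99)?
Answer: 1/93 ≈ 0.010753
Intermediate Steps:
C = 93 (C = -6 + 99 = 93)
G(s) = 0
B = 0 (B = 0*(-10) + 0 = 0 + 0 = 0)
1/(B + C) = 1/(0 + 93) = 1/93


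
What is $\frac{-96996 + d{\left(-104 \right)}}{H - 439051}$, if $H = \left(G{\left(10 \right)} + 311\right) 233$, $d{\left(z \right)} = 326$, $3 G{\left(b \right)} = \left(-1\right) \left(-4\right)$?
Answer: $\frac{20715}{78488} \approx 0.26393$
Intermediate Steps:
$G{\left(b \right)} = \frac{4}{3}$ ($G{\left(b \right)} = \frac{\left(-1\right) \left(-4\right)}{3} = \frac{1}{3} \cdot 4 = \frac{4}{3}$)
$H = \frac{218321}{3}$ ($H = \left(\frac{4}{3} + 311\right) 233 = \frac{937}{3} \cdot 233 = \frac{218321}{3} \approx 72774.0$)
$\frac{-96996 + d{\left(-104 \right)}}{H - 439051} = \frac{-96996 + 326}{\frac{218321}{3} - 439051} = - \frac{96670}{- \frac{1098832}{3}} = \left(-96670\right) \left(- \frac{3}{1098832}\right) = \frac{20715}{78488}$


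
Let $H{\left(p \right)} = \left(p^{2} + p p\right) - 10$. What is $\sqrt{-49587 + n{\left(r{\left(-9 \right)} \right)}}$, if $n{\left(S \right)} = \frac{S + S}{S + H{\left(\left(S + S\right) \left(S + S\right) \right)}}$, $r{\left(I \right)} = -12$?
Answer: $\frac{3 i \sqrt{606438074993695}}{331765} \approx 222.68 i$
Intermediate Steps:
$H{\left(p \right)} = -10 + 2 p^{2}$ ($H{\left(p \right)} = \left(p^{2} + p^{2}\right) - 10 = 2 p^{2} - 10 = -10 + 2 p^{2}$)
$n{\left(S \right)} = \frac{2 S}{-10 + S + 32 S^{4}}$ ($n{\left(S \right)} = \frac{S + S}{S + \left(-10 + 2 \left(\left(S + S\right) \left(S + S\right)\right)^{2}\right)} = \frac{2 S}{S + \left(-10 + 2 \left(2 S 2 S\right)^{2}\right)} = \frac{2 S}{S + \left(-10 + 2 \left(4 S^{2}\right)^{2}\right)} = \frac{2 S}{S + \left(-10 + 2 \cdot 16 S^{4}\right)} = \frac{2 S}{S + \left(-10 + 32 S^{4}\right)} = \frac{2 S}{-10 + S + 32 S^{4}}$)
$\sqrt{-49587 + n{\left(r{\left(-9 \right)} \right)}} = \sqrt{-49587 + 2 \left(-12\right) \frac{1}{-10 - 12 + 32 \left(-12\right)^{4}}} = \sqrt{-49587 + 2 \left(-12\right) \frac{1}{-10 - 12 + 32 \cdot 20736}} = \sqrt{-49587 + 2 \left(-12\right) \frac{1}{-10 - 12 + 663552}} = \sqrt{-49587 + 2 \left(-12\right) \frac{1}{663530}} = \sqrt{-49587 - \frac{12}{331765}} = \sqrt{- \frac{16451231067}{331765}} = \frac{3 i \sqrt{606438074993695}}{331765}$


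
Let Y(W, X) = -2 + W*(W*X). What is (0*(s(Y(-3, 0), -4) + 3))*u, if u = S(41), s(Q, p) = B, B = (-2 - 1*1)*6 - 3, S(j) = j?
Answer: 0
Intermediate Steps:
Y(W, X) = -2 + X*W**2
B = -21 (B = (-2 - 1)*6 - 3 = -3*6 - 3 = -18 - 3 = -21)
s(Q, p) = -21
u = 41
(0*(s(Y(-3, 0), -4) + 3))*u = (0*(-21 + 3))*41 = (0*(-18))*41 = 0*41 = 0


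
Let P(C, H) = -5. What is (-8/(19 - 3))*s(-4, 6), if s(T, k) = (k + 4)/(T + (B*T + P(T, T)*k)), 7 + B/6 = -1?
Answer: -5/158 ≈ -0.031646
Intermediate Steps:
B = -48 (B = -42 + 6*(-1) = -42 - 6 = -48)
s(T, k) = (4 + k)/(-47*T - 5*k) (s(T, k) = (k + 4)/(T + (-48*T - 5*k)) = (4 + k)/(-47*T - 5*k))
(-8/(19 - 3))*s(-4, 6) = (-8/(19 - 3))*((4 + 6)/(-47*(-4) - 5*6)) = (-8/16)*(10/(188 - 30)) = (-8*1/16)*(10/158) = -10/316 = -½*5/79 = -5/158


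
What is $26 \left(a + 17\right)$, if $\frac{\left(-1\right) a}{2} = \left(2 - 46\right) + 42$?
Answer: $546$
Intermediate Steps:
$a = 4$ ($a = - 2 \left(\left(2 - 46\right) + 42\right) = - 2 \left(-44 + 42\right) = \left(-2\right) \left(-2\right) = 4$)
$26 \left(a + 17\right) = 26 \left(4 + 17\right) = 26 \cdot 21 = 546$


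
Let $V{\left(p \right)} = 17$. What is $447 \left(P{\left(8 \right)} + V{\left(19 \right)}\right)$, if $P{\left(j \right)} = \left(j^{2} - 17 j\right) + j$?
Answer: $-21009$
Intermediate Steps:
$P{\left(j \right)} = j^{2} - 16 j$
$447 \left(P{\left(8 \right)} + V{\left(19 \right)}\right) = 447 \left(8 \left(-16 + 8\right) + 17\right) = 447 \left(8 \left(-8\right) + 17\right) = 447 \left(-64 + 17\right) = 447 \left(-47\right) = -21009$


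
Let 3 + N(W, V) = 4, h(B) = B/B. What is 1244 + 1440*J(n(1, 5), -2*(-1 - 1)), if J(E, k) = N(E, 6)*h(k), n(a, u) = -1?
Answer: 2684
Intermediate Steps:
h(B) = 1
N(W, V) = 1 (N(W, V) = -3 + 4 = 1)
J(E, k) = 1 (J(E, k) = 1*1 = 1)
1244 + 1440*J(n(1, 5), -2*(-1 - 1)) = 1244 + 1440*1 = 1244 + 1440 = 2684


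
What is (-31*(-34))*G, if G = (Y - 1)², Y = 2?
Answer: 1054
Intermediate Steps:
G = 1 (G = (2 - 1)² = 1² = 1)
(-31*(-34))*G = -31*(-34)*1 = 1054*1 = 1054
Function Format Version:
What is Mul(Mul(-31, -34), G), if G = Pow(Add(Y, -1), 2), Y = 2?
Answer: 1054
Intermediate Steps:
G = 1 (G = Pow(Add(2, -1), 2) = Pow(1, 2) = 1)
Mul(Mul(-31, -34), G) = Mul(Mul(-31, -34), 1) = Mul(1054, 1) = 1054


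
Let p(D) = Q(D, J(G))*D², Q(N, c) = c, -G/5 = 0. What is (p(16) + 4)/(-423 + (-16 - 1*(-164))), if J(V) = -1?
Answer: 252/275 ≈ 0.91636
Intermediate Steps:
G = 0 (G = -5*0 = 0)
p(D) = -D²
(p(16) + 4)/(-423 + (-16 - 1*(-164))) = (-1*16² + 4)/(-423 + (-16 - 1*(-164))) = (-1*256 + 4)/(-423 + (-16 + 164)) = (-256 + 4)/(-423 + 148) = -252/(-275) = -252*(-1/275) = 252/275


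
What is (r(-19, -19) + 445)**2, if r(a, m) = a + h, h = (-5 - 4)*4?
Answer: 152100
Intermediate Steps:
h = -36 (h = -9*4 = -36)
r(a, m) = -36 + a (r(a, m) = a - 36 = -36 + a)
(r(-19, -19) + 445)**2 = ((-36 - 19) + 445)**2 = (-55 + 445)**2 = 390**2 = 152100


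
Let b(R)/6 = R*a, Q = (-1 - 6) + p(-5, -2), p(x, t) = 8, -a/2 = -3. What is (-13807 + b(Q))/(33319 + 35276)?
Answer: -13771/68595 ≈ -0.20076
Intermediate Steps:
a = 6 (a = -2*(-3) = 6)
Q = 1 (Q = (-1 - 6) + 8 = -7 + 8 = 1)
b(R) = 36*R (b(R) = 6*(R*6) = 6*(6*R) = 36*R)
(-13807 + b(Q))/(33319 + 35276) = (-13807 + 36*1)/(33319 + 35276) = (-13807 + 36)/68595 = -13771*1/68595 = -13771/68595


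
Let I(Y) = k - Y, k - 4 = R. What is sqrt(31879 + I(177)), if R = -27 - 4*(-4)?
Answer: sqrt(31695) ≈ 178.03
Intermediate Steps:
R = -11 (R = -27 + 16 = -11)
k = -7 (k = 4 - 11 = -7)
I(Y) = -7 - Y
sqrt(31879 + I(177)) = sqrt(31879 + (-7 - 1*177)) = sqrt(31879 + (-7 - 177)) = sqrt(31879 - 184) = sqrt(31695)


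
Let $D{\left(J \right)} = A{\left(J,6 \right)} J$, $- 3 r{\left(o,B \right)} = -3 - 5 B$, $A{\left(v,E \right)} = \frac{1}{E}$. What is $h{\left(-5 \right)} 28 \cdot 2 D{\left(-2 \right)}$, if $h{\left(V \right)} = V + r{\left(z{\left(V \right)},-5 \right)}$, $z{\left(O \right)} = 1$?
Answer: $\frac{2072}{9} \approx 230.22$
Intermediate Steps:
$r{\left(o,B \right)} = 1 + \frac{5 B}{3}$ ($r{\left(o,B \right)} = - \frac{-3 - 5 B}{3} = 1 + \frac{5 B}{3}$)
$D{\left(J \right)} = \frac{J}{6}$
$h{\left(V \right)} = - \frac{22}{3} + V$ ($h{\left(V \right)} = V + \left(1 + \frac{5}{3} \left(-5\right)\right) = V + \left(1 - \frac{25}{3}\right) = V - \frac{22}{3} = - \frac{22}{3} + V$)
$h{\left(-5 \right)} 28 \cdot 2 D{\left(-2 \right)} = \left(- \frac{22}{3} - 5\right) 28 \cdot 2 \cdot \frac{1}{6} \left(-2\right) = \left(- \frac{37}{3}\right) 28 \cdot 2 \left(- \frac{1}{3}\right) = \left(- \frac{1036}{3}\right) \left(- \frac{2}{3}\right) = \frac{2072}{9}$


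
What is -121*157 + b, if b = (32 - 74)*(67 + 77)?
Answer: -25045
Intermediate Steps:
b = -6048 (b = -42*144 = -6048)
-121*157 + b = -121*157 - 6048 = -18997 - 6048 = -25045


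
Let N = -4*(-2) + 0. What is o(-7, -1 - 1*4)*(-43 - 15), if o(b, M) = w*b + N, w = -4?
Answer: -2088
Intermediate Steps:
N = 8 (N = 8 + 0 = 8)
o(b, M) = 8 - 4*b (o(b, M) = -4*b + 8 = 8 - 4*b)
o(-7, -1 - 1*4)*(-43 - 15) = (8 - 4*(-7))*(-43 - 15) = (8 + 28)*(-58) = 36*(-58) = -2088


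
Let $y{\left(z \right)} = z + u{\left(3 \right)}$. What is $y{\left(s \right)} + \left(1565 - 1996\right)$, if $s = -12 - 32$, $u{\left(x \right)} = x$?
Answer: $-472$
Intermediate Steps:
$s = -44$
$y{\left(z \right)} = 3 + z$ ($y{\left(z \right)} = z + 3 = 3 + z$)
$y{\left(s \right)} + \left(1565 - 1996\right) = \left(3 - 44\right) + \left(1565 - 1996\right) = -41 - 431 = -472$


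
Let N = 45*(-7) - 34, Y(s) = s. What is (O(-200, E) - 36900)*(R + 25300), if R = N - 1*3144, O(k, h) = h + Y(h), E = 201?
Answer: -795911886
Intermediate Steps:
O(k, h) = 2*h (O(k, h) = h + h = 2*h)
N = -349 (N = -315 - 34 = -349)
R = -3493 (R = -349 - 1*3144 = -349 - 3144 = -3493)
(O(-200, E) - 36900)*(R + 25300) = (2*201 - 36900)*(-3493 + 25300) = (402 - 36900)*21807 = -36498*21807 = -795911886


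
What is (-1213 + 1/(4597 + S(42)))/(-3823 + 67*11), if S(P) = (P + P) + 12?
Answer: 2846304/7241299 ≈ 0.39307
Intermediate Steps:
S(P) = 12 + 2*P (S(P) = 2*P + 12 = 12 + 2*P)
(-1213 + 1/(4597 + S(42)))/(-3823 + 67*11) = (-1213 + 1/(4597 + (12 + 2*42)))/(-3823 + 67*11) = (-1213 + 1/(4597 + (12 + 84)))/(-3823 + 737) = (-1213 + 1/(4597 + 96))/(-3086) = (-1213 + 1/4693)*(-1/3086) = -5692608/4693*(-1/3086) = 2846304/7241299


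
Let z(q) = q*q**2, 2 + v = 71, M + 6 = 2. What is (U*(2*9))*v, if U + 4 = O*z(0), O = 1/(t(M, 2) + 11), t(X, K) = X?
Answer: -4968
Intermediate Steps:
M = -4 (M = -6 + 2 = -4)
v = 69 (v = -2 + 71 = 69)
z(q) = q**3
O = 1/7 (O = 1/(-4 + 11) = 1/7 ≈ 0.14286)
U = -4 (U = -4 + (1/7)*0**3 = -4 + (1/7)*0 = -4 + 0 = -4)
(U*(2*9))*v = -8*9*69 = -4*18*69 = -72*69 = -4968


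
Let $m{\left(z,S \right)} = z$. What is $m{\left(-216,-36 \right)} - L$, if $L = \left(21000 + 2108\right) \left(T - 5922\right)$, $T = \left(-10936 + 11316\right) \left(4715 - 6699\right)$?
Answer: $17558428720$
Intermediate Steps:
$T = -753920$ ($T = 380 \left(-1984\right) = -753920$)
$L = -17558428936$ ($L = \left(21000 + 2108\right) \left(-753920 - 5922\right) = 23108 \left(-753920 - 5922\right) = 23108 \left(-759842\right) = -17558428936$)
$m{\left(-216,-36 \right)} - L = -216 - -17558428936 = -216 + 17558428936 = 17558428720$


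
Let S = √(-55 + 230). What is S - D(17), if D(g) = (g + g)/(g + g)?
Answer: -1 + 5*√7 ≈ 12.229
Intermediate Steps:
D(g) = 1 (D(g) = (2*g)/((2*g)) = (2*g)*(1/(2*g)) = 1)
S = 5*√7 (S = √175 = 5*√7 ≈ 13.229)
S - D(17) = 5*√7 - 1*1 = 5*√7 - 1 = -1 + 5*√7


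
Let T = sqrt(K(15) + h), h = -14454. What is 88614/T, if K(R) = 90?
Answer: -4923*I*sqrt(399)/133 ≈ -739.38*I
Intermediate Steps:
T = 6*I*sqrt(399) (T = sqrt(90 - 14454) = sqrt(-14364) = 6*I*sqrt(399) ≈ 119.85*I)
88614/T = 88614/((6*I*sqrt(399))) = 88614*(-I*sqrt(399)/2394) = -4923*I*sqrt(399)/133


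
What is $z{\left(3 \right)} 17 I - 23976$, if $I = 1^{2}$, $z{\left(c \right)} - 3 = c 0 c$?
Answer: $-23925$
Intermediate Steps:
$z{\left(c \right)} = 3$ ($z{\left(c \right)} = 3 + c 0 c = 3 + 0 c = 3 + 0 = 3$)
$I = 1$
$z{\left(3 \right)} 17 I - 23976 = 3 \cdot 17 \cdot 1 - 23976 = 51 \cdot 1 - 23976 = 51 - 23976 = -23925$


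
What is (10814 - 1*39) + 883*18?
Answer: 26669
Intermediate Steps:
(10814 - 1*39) + 883*18 = (10814 - 39) + 15894 = 10775 + 15894 = 26669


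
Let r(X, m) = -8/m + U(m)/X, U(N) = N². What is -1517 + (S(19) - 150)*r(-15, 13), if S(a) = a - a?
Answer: 3449/13 ≈ 265.31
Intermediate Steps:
S(a) = 0
r(X, m) = -8/m + m²/X
-1517 + (S(19) - 150)*r(-15, 13) = -1517 + (0 - 150)*(-8/13 + 13²/(-15)) = -1517 - 150*(-8*1/13 - 1/15*169) = -1517 - 150*(-8/13 - 169/15) = -1517 - 150*(-2317/195) = -1517 + 23170/13 = 3449/13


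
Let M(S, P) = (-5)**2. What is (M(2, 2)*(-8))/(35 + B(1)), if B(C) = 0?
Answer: -40/7 ≈ -5.7143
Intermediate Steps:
M(S, P) = 25
(M(2, 2)*(-8))/(35 + B(1)) = (25*(-8))/(35 + 0) = -200/35 = -200*1/35 = -40/7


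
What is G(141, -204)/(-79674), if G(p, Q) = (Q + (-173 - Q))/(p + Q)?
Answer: -173/5019462 ≈ -3.4466e-5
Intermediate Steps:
G(p, Q) = -173/(Q + p)
G(141, -204)/(-79674) = -173/(-204 + 141)/(-79674) = -173/(-63)*(-1/79674) = -173*(-1/63)*(-1/79674) = (173/63)*(-1/79674) = -173/5019462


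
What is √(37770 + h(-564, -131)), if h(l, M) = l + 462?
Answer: 2*√9417 ≈ 194.08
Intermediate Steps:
h(l, M) = 462 + l
√(37770 + h(-564, -131)) = √(37770 + (462 - 564)) = √(37770 - 102) = √37668 = 2*√9417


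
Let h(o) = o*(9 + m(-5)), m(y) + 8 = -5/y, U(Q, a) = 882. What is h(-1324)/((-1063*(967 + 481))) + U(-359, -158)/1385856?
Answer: 34912099/14813491776 ≈ 0.0023568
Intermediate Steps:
m(y) = -8 - 5/y
h(o) = 2*o (h(o) = o*(9 + (-8 - 5/(-5))) = o*(9 + (-8 - 5*(-1/5))) = o*(9 + (-8 + 1)) = o*(9 - 7) = o*2 = 2*o)
h(-1324)/((-1063*(967 + 481))) + U(-359, -158)/1385856 = (2*(-1324))/((-1063*(967 + 481))) + 882/1385856 = -2648/((-1063*1448)) + 882*(1/1385856) = -2648/(-1539224) + 49/76992 = -2648*(-1/1539224) + 49/76992 = 331/192403 + 49/76992 = 34912099/14813491776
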